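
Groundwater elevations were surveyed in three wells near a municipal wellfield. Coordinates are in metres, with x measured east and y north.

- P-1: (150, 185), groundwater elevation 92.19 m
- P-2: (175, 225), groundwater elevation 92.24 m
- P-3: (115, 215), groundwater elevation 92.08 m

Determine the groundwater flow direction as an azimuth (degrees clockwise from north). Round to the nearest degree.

Three-point gradient (reference P-1): Δ to P-2 = (25, 40, +0.05), Δ to P-3 = (-35, 30, -0.11).
∂h/∂x = +0.002744, ∂h/∂y = -0.0004651 (det = 2150).
Flow direction (−∇h) has components (-0.002744 E, +0.0004651 N).
Azimuth = atan2(E, N) = atan2(-0.002744, +0.0004651) = 279.6° ≈ 280°.

280°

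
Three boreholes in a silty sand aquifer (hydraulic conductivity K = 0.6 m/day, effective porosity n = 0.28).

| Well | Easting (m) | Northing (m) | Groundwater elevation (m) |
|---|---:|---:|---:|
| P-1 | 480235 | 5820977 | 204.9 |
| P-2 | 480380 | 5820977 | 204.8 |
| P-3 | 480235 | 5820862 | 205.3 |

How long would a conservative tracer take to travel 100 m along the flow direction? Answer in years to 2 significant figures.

36 years

∂h/∂x = (204.8 − 204.9) / (480380 − 480235) = -0.0006897
∂h/∂y = (205.3 − 204.9) / (5820862 − 5820977) = -0.003478
|∇h| = √(-0.0006897² + -0.003478²) = 0.003546
Seepage velocity v = K·i/n = 0.6 × 0.003546 / 0.28 = 0.007599 m/day.
t = 100 / 0.007599 = 1.316e+04 days = 36 years.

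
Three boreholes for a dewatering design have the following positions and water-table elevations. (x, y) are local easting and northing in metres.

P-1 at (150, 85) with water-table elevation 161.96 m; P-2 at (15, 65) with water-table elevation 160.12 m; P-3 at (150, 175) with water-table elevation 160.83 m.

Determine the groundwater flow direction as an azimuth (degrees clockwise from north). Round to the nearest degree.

309°

Taking P-1 as reference: P-2−P-1 = (-135, -20, -1.84); P-3−P-1 = (0, 90, -1.13).
Solve a·Δx + b·Δy = Δh: det = (-135)·90 − 0·(-20) = -12150.
∂h/∂x = [(-1.84)·90 − (-1.13)·(-20)] / -12150 = +0.01549
∂h/∂y = [(-135)·(-1.13) − 0·(-1.84)] / -12150 = -0.01256
Flow direction (−∇h) has components (-0.01549 E, +0.01256 N).
Azimuth = atan2(E, N) = atan2(-0.01549, +0.01256) = 309.0° ≈ 309°.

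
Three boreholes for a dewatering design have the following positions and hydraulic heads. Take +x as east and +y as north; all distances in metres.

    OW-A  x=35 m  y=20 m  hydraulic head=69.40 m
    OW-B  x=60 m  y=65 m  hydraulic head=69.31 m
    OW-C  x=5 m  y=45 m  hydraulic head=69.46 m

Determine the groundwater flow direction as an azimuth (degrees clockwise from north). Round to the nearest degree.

With h = a·x + b·y + c and OW-A as origin, the differences give:
  25·a + 45·b = -0.09
  (-30)·a + 25·b = +0.06
Eliminate b (×25 and ×45, subtract): 1975·a = -4.950 → a = ∂h/∂x = -0.002506
Back-substitute: b = ∂h/∂y = -0.0006076.
Flow direction (−∇h) has components (+0.002506 E, +0.0006076 N).
Azimuth = atan2(E, N) = atan2(+0.002506, +0.0006076) = 76.4° ≈ 076°.

076°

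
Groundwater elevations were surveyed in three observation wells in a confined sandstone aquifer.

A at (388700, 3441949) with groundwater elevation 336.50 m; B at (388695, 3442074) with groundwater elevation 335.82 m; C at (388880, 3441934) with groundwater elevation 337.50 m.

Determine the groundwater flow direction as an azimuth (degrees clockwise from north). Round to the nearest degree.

316°

With h = a·x + b·y + c and A as origin, the differences give:
  (-5)·a + 125·b = -0.68
  180·a + (-15)·b = +1.00
Eliminate b (×(-15) and ×125, subtract): -22425·a = -114.800 → a = ∂h/∂x = +0.005119
Back-substitute: b = ∂h/∂y = -0.005235.
Flow direction (−∇h) has components (-0.005119 E, +0.005235 N).
Azimuth = atan2(E, N) = atan2(-0.005119, +0.005235) = 315.6° ≈ 316°.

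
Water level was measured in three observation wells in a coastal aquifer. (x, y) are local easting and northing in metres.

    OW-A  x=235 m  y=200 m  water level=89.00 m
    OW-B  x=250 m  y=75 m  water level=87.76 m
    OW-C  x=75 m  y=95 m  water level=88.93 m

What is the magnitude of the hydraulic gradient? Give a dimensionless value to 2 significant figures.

Taking OW-A as reference: OW-B−OW-A = (15, -125, -1.24); OW-C−OW-A = (-160, -105, -0.07).
Determinant of the coordinate differences = 15·(-105) − (-160)·(-125) = -21575.
∂h/∂x = [(-1.24)·(-105) − (-0.07)·(-125)] / -21575 = -0.005629
∂h/∂y = [15·(-0.07) − (-160)·(-1.24)] / -21575 = +0.009244
|∇h| = √(-0.005629² + 0.009244²) = 0.01082

0.011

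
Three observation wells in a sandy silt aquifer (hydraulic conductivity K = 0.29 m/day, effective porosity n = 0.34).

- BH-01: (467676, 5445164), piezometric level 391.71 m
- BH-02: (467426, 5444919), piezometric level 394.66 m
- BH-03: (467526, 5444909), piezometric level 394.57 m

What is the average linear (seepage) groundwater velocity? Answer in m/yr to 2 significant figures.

Differences from BH-01: to BH-02 (Δx, Δy, Δh) = (-250, -245, +2.95); to BH-03 = (-150, -255, +2.86).
Solve a·Δx + b·Δy = Δh: det = (-250)·(-255) − (-150)·(-245) = 27000.
∂h/∂x = [(+2.95)·(-255) − (+2.86)·(-245)] / 27000 = -0.001909
∂h/∂y = [(-250)·(+2.86) − (-150)·(+2.95)] / 27000 = -0.01009
|∇h| = √(-0.001909² + -0.01009²) = 0.01027
Seepage velocity v = K·i/n = 0.29 × 0.01027 / 0.34 = 0.00876 m/day = 3.2 m/yr.

3.2 m/yr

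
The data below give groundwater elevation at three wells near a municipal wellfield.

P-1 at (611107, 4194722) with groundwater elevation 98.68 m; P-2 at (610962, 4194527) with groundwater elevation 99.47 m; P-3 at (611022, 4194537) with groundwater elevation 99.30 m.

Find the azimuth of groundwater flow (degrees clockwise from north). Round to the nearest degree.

Three-point gradient (reference P-1): Δ to P-2 = (-145, -195, +0.79), Δ to P-3 = (-85, -185, +0.62).
∂h/∂x = -0.002463, ∂h/∂y = -0.002220 (det = 10250).
Flow direction (−∇h) has components (+0.002463 E, +0.002220 N).
Azimuth = atan2(E, N) = atan2(+0.002463, +0.002220) = 48.0° ≈ 048°.

048°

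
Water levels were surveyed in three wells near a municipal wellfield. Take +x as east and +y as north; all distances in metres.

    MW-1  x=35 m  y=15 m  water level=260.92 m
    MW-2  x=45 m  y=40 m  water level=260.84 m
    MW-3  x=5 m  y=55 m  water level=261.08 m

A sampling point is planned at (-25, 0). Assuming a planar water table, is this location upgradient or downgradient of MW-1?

upgradient

Differences from MW-1: to MW-2 (Δx, Δy, Δh) = (10, 25, -0.08); to MW-3 = (-30, 40, +0.16).
Solve a·Δx + b·Δy = Δh: det = 10·40 − (-30)·25 = 1150.
∂h/∂x = [(-0.08)·40 − (+0.16)·25] / 1150 = -0.006261
∂h/∂y = [10·(+0.16) − (-30)·(-0.08)] / 1150 = -0.0006957
Head at (-25, 0) = 260.92 + (-0.006261)·(-60) + (-0.0006957)·(-15) = 261.31 m.
That is higher than the 260.92 m at MW-1, so the point is upgradient.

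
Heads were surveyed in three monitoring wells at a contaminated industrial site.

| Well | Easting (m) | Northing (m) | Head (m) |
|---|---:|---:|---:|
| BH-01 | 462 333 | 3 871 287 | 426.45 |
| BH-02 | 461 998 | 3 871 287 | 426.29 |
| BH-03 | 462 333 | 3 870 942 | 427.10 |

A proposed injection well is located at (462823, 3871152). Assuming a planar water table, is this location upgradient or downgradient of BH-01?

upgradient

∂h/∂x = (426.29 − 426.45) / (461998 − 462333) = +0.0004776
∂h/∂y = (427.10 − 426.45) / (3870942 − 3871287) = -0.001884
Head at (462823, 3871152) = 426.45 + (+0.0004776)·(490) + (-0.001884)·(-135) = 426.94 m.
That is higher than the 426.45 m at BH-01, so the point is upgradient.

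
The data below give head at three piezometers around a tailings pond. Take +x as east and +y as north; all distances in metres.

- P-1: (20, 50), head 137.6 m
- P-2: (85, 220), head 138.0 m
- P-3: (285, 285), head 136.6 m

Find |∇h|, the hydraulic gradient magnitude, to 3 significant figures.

Taking P-1 as reference: P-2−P-1 = (65, 170, +0.4); P-3−P-1 = (265, 235, -1.0).
Determinant of the coordinate differences = 65·235 − 265·170 = -29775.
∂h/∂x = [(+0.4)·235 − (-1.0)·170] / -29775 = -0.008866
∂h/∂y = [65·(-1.0) − 265·(+0.4)] / -29775 = +0.005743
|∇h| = √(-0.008866² + 0.005743²) = 0.01056

0.0106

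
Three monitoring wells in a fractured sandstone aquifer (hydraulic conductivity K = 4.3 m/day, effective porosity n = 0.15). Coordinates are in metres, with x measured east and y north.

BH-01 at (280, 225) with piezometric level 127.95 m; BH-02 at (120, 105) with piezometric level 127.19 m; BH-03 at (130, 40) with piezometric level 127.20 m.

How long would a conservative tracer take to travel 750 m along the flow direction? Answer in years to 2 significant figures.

Differences from BH-01: to BH-02 (Δx, Δy, Δh) = (-160, -120, -0.76); to BH-03 = (-150, -185, -0.75).
Determinant of the coordinate differences = (-160)·(-185) − (-150)·(-120) = 11600.
∂h/∂x = [(-0.76)·(-185) − (-0.75)·(-120)] / 11600 = +0.004362
∂h/∂y = [(-160)·(-0.75) − (-150)·(-0.76)] / 11600 = +0.0005172
|∇h| = √(0.004362² + 0.0005172²) = 0.004393
Seepage velocity v = K·i/n = 4.3 × 0.004393 / 0.15 = 0.1259 m/day.
t = 750 / 0.1259 = 5957 days = 16.3 years.

16 years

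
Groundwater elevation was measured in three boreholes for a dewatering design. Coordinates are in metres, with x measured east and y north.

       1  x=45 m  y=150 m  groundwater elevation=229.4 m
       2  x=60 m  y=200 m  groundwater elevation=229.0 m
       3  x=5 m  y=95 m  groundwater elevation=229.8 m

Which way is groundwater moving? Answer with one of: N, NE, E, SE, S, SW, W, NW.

Three-point gradient (reference 1): Δ to 2 = (15, 50, -0.4), Δ to 3 = (-40, -55, +0.4).
∂h/∂x = +0.001702, ∂h/∂y = -0.008511 (det = 1175).
Flow = −∇h = (-0.001702 east, +0.008511 north), which points north.

N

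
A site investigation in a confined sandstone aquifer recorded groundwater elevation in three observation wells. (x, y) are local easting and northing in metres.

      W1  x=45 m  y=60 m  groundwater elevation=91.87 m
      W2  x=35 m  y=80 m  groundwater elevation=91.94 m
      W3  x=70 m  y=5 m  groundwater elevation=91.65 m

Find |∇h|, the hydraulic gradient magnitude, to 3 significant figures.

Differences from W1: to W2 (Δx, Δy, Δh) = (-10, 20, +0.07); to W3 = (25, -55, -0.22).
Determinant of the coordinate differences = (-10)·(-55) − 25·20 = 50.
∂h/∂x = [(+0.07)·(-55) − (-0.22)·20] / 50 = +0.01100
∂h/∂y = [(-10)·(-0.22) − 25·(+0.07)] / 50 = +0.009000
|∇h| = √(0.01100² + 0.009000²) = 0.01421

0.0142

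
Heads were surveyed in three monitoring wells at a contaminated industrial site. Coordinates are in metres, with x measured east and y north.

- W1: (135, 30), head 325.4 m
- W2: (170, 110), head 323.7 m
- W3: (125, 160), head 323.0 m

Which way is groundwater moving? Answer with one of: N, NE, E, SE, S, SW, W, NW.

Three-point gradient (reference W1): Δ to W2 = (35, 80, -1.7), Δ to W3 = (-10, 130, -2.4).
∂h/∂x = -0.005421, ∂h/∂y = -0.01888 (det = 5350).
Flow = −∇h = (+0.005421 east, +0.01888 north), which points north.

N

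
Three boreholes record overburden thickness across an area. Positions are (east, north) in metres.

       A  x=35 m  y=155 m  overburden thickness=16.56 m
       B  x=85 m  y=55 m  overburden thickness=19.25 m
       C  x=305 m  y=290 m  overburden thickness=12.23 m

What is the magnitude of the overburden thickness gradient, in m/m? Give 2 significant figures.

Three-point gradient (reference A): Δ to B = (50, -100, +2.69), Δ to C = (270, 135, -4.33).
∂d/∂x = -0.002070, ∂d/∂y = -0.02793 (det = 33750).
|∇f| = √(-0.002070² + -0.02793²) = 0.02801 m/m

0.028 m/m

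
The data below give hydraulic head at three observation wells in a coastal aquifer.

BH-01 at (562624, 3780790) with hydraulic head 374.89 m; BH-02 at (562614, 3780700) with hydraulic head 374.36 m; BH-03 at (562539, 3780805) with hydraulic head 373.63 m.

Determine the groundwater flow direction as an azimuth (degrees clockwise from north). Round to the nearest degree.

Three-point gradient (reference BH-01): Δ to BH-02 = (-10, -90, -0.53), Δ to BH-03 = (-85, 15, -1.26).
∂h/∂x = +0.01556, ∂h/∂y = +0.004160 (det = -7800).
Flow direction (−∇h) has components (-0.01556 E, -0.004160 N).
Azimuth = atan2(E, N) = atan2(-0.01556, -0.004160) = 255.0° ≈ 255°.

255°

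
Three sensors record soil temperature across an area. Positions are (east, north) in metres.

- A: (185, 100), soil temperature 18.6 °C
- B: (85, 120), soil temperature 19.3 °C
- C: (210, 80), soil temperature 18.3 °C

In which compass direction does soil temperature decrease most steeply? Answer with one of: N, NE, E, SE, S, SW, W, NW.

SE

Taking A as reference: B−A = (-100, 20, +0.7); C−A = (25, -20, -0.3).
Determinant of the coordinate differences = (-100)·(-20) − 25·20 = 1500.
∂T/∂x = [(+0.7)·(-20) − (-0.3)·20] / 1500 = -0.005333
∂T/∂y = [(-100)·(-0.3) − 25·(+0.7)] / 1500 = +0.008333
Steepest decrease is along −∇f = (+0.005333 E, -0.008333 N) → southeast.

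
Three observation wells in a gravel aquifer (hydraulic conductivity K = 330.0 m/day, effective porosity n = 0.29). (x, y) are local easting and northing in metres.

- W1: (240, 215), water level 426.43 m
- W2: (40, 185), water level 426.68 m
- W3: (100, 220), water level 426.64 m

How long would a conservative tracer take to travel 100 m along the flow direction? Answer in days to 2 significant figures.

44 days

With h = a·x + b·y + c and W1 as origin, the differences give:
  (-200)·a + (-30)·b = +0.25
  (-140)·a + 5·b = +0.21
Eliminate b (×5 and ×(-30), subtract): -5200·a = 7.550 → a = ∂h/∂x = -0.001452
Back-substitute: b = ∂h/∂y = +0.001346.
|∇h| = √(-0.001452² + 0.001346²) = 0.00198
Seepage velocity v = K·i/n = 330.0 × 0.00198 / 0.29 = 2.253 m/day.
t = 100 / 2.253 = 44.39 days.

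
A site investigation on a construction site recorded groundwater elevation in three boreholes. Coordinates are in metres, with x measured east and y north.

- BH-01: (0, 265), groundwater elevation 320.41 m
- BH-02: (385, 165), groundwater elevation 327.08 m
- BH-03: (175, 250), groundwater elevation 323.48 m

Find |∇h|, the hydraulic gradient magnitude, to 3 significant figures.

Taking BH-01 as reference: BH-02−BH-01 = (385, -100, +6.67); BH-03−BH-01 = (175, -15, +3.07).
Solve a·Δx + b·Δy = Δh: det = 385·(-15) − 175·(-100) = 11725.
∂h/∂x = [(+6.67)·(-15) − (+3.07)·(-100)] / 11725 = +0.01765
∂h/∂y = [385·(+3.07) − 175·(+6.67)] / 11725 = +0.001254
|∇h| = √(0.01765² + 0.001254²) = 0.01769

0.0177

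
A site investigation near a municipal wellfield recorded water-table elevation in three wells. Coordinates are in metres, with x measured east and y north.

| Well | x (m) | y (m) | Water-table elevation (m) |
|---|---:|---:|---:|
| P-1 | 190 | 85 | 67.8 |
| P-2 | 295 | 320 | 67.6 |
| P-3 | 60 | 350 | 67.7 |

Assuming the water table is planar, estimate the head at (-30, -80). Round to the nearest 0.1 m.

68.0 m

Three-point gradient (reference P-1): Δ to P-2 = (105, 235, -0.2), Δ to P-3 = (-130, 265, -0.1).
∂h/∂x = -0.0005054, ∂h/∂y = -0.0006253 (det = 58375).
h(-30, -80) = 67.8 + (-0.0005054)·(-220) + (-0.0006253)·(-165) = 67.8 +0.111 +0.103 = 68.014 m.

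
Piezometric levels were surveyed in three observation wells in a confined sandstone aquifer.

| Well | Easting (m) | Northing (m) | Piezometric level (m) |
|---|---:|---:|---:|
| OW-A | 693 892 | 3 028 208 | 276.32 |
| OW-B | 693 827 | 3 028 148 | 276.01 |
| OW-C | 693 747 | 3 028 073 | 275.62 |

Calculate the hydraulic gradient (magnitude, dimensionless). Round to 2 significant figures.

Three-point gradient (reference OW-A): Δ to OW-B = (-65, -60, -0.31), Δ to OW-C = (-145, -135, -0.70).
∂h/∂x = -0.002000, ∂h/∂y = +0.007333 (det = 75).
|∇h| = √(-0.002000² + 0.007333²) = 0.007601

0.0076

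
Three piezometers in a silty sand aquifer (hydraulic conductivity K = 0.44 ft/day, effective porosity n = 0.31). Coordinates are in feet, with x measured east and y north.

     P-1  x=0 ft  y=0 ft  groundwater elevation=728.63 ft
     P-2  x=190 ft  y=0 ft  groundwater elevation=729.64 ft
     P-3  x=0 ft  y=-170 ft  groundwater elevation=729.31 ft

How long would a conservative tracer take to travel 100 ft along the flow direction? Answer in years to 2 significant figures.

29 years

∂h/∂x = (729.64 − 728.63) / (190 − 0) = +0.005316
∂h/∂y = (729.31 − 728.63) / (-170 − 0) = -0.004000
|∇h| = √(0.005316² + -0.004000²) = 0.006653
Seepage velocity v = K·i/n = 0.44 × 0.006653 / 0.31 = 0.009443 ft/day.
t = 100 / 0.009443 = 1.059e+04 days = 29 years.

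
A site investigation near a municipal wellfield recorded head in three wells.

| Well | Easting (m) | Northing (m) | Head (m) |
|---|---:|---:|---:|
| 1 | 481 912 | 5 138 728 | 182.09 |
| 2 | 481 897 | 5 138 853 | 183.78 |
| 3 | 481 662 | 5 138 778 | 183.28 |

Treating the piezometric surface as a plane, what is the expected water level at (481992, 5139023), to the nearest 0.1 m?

185.8 m

Differences from 1: to 2 (Δx, Δy, Δh) = (-15, 125, +1.69); to 3 = (-250, 50, +1.19).
Determinant of the coordinate differences = (-15)·50 − (-250)·125 = 30500.
∂h/∂x = [(+1.69)·50 − (+1.19)·125] / 30500 = -0.002107
∂h/∂y = [(-15)·(+1.19) − (-250)·(+1.69)] / 30500 = +0.01327
h(481992, 5139023) = 182.09 + (-0.002107)·(80) + (+0.01327)·(295) = 182.09 -0.169 +3.914 = 185.835 m.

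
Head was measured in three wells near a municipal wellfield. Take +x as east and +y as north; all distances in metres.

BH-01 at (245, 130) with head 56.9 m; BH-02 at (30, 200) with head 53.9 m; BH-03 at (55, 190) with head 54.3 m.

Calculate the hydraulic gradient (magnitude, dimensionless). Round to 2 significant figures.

0.028

Taking BH-01 as reference: BH-02−BH-01 = (-215, 70, -3.0); BH-03−BH-01 = (-190, 60, -2.6).
Solve a·Δx + b·Δy = Δh: det = (-215)·60 − (-190)·70 = 400.
∂h/∂x = [(-3.0)·60 − (-2.6)·70] / 400 = +0.005000
∂h/∂y = [(-215)·(-2.6) − (-190)·(-3.0)] / 400 = -0.02750
|∇h| = √(0.005000² + -0.02750²) = 0.02795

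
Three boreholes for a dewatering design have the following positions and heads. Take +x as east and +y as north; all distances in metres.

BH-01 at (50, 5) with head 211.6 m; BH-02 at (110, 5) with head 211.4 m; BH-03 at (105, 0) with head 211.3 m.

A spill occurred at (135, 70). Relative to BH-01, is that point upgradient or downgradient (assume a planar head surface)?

Differences from BH-01: to BH-02 (Δx, Δy, Δh) = (60, 0, -0.2); to BH-03 = (55, -5, -0.3).
Solve a·Δx + b·Δy = Δh: det = 60·(-5) − 55·0 = -300.
∂h/∂x = [(-0.2)·(-5) − (-0.3)·0] / -300 = -0.003333
∂h/∂y = [60·(-0.3) − 55·(-0.2)] / -300 = +0.02333
Head at (135, 70) = 211.6 + (-0.003333)·(85) + (+0.02333)·(65) = 212.83 m.
That is higher than the 211.6 m at BH-01, so the point is upgradient.

upgradient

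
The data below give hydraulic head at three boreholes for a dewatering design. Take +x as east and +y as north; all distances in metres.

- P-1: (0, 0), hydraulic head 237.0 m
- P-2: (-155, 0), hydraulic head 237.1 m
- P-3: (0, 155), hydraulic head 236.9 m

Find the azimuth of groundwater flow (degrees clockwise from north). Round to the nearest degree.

045°

∂h/∂x = (237.1 − 237.0) / (-155 − 0) = -0.0006452
∂h/∂y = (236.9 − 237.0) / (155 − 0) = -0.0006452
Flow direction (−∇h) has components (+0.0006452 E, +0.0006452 N).
Azimuth = atan2(E, N) = atan2(+0.0006452, +0.0006452) = 45.0° ≈ 045°.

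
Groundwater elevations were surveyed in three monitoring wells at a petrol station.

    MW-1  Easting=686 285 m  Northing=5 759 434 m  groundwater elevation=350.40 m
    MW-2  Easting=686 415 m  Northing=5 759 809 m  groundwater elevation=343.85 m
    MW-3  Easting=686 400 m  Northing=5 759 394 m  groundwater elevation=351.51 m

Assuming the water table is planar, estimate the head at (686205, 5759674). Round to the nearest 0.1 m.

Differences from MW-1: to MW-2 (Δx, Δy, Δh) = (130, 375, -6.55); to MW-3 = (115, -40, +1.11).
Determinant of the coordinate differences = 130·(-40) − 115·375 = -48325.
∂h/∂x = [(-6.55)·(-40) − (+1.11)·375] / -48325 = +0.003192
∂h/∂y = [130·(+1.11) − 115·(-6.55)] / -48325 = -0.01857
h(686205, 5759674) = 350.40 + (+0.003192)·(-80) + (-0.01857)·(240) = 350.40 -0.255 -4.458 = 345.687 m.

345.7 m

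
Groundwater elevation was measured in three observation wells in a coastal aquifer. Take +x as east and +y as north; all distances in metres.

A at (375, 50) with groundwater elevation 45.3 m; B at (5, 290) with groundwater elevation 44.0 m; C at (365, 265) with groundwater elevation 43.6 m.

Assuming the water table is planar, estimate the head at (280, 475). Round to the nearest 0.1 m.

Taking A as reference: B−A = (-370, 240, -1.3); C−A = (-10, 215, -1.7).
Solve a·Δx + b·Δy = Δh: det = (-370)·215 − (-10)·240 = -77150.
∂h/∂x = [(-1.3)·215 − (-1.7)·240] / -77150 = -0.001666
∂h/∂y = [(-370)·(-1.7) − (-10)·(-1.3)] / -77150 = -0.007984
h(280, 475) = 45.3 + (-0.001666)·(-95) + (-0.007984)·(425) = 45.3 +0.158 -3.393 = 42.065 m.

42.1 m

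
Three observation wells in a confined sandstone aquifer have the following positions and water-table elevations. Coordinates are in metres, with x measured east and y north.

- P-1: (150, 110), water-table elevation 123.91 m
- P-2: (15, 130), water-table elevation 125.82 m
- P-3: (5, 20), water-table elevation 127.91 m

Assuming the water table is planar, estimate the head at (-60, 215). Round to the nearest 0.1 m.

Differences from P-1: to P-2 (Δx, Δy, Δh) = (-135, 20, +1.91); to P-3 = (-145, -90, +4.00).
Determinant of the coordinate differences = (-135)·(-90) − (-145)·20 = 15050.
∂h/∂x = [(+1.91)·(-90) − (+4.00)·20] / 15050 = -0.01674
∂h/∂y = [(-135)·(+4.00) − (-145)·(+1.91)] / 15050 = -0.01748
h(-60, 215) = 123.91 + (-0.01674)·(-210) + (-0.01748)·(105) = 123.91 +3.515 -1.835 = 125.590 m.

125.6 m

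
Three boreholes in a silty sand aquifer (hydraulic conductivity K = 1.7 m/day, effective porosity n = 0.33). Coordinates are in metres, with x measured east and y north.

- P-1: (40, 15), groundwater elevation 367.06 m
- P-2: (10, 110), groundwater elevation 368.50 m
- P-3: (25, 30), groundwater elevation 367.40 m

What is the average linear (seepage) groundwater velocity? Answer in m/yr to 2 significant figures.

30 m/yr

Differences from P-1: to P-2 (Δx, Δy, Δh) = (-30, 95, +1.44); to P-3 = (-15, 15, +0.34).
Solve a·Δx + b·Δy = Δh: det = (-30)·15 − (-15)·95 = 975.
∂h/∂x = [(+1.44)·15 − (+0.34)·95] / 975 = -0.01097
∂h/∂y = [(-30)·(+0.34) − (-15)·(+1.44)] / 975 = +0.01169
|∇h| = √(-0.01097² + 0.01169²) = 0.01603
Seepage velocity v = K·i/n = 1.7 × 0.01603 / 0.33 = 0.08258 m/day = 30.16 m/yr.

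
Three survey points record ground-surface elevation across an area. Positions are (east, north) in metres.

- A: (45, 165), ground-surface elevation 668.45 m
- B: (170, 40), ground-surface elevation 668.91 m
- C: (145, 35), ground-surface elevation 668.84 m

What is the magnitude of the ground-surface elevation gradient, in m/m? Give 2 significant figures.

Three-point gradient (reference A): Δ to B = (125, -125, +0.46), Δ to C = (100, -130, +0.39).
∂z/∂x = +0.002947, ∂z/∂y = -0.0007333 (det = -3750).
|∇f| = √(0.002947² + -0.0007333²) = 0.003037 m/m

0.0030 m/m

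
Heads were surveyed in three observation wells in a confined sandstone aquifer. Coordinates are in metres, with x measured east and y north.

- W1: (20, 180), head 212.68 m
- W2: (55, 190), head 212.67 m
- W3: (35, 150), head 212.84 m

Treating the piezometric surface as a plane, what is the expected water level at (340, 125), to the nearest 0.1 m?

213.3 m

Taking W1 as reference: W2−W1 = (35, 10, -0.01); W3−W1 = (15, -30, +0.16).
Determinant of the coordinate differences = 35·(-30) − 15·10 = -1200.
∂h/∂x = [(-0.01)·(-30) − (+0.16)·10] / -1200 = +0.001083
∂h/∂y = [35·(+0.16) − 15·(-0.01)] / -1200 = -0.004792
h(340, 125) = 212.68 + (+0.001083)·(320) + (-0.004792)·(-55) = 212.68 +0.347 +0.264 = 213.290 m.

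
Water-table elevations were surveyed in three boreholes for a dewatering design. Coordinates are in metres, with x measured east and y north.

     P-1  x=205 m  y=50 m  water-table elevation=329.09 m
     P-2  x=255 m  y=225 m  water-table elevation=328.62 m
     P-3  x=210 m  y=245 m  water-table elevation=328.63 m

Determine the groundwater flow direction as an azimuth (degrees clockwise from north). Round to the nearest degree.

With h = a·x + b·y + c and P-1 as origin, the differences give:
  50·a + 175·b = -0.47
  5·a + 195·b = -0.46
Eliminate b (×195 and ×175, subtract): 8875·a = -11.150 → a = ∂h/∂x = -0.001256
Back-substitute: b = ∂h/∂y = -0.002327.
Flow direction (−∇h) has components (+0.001256 E, +0.002327 N).
Azimuth = atan2(E, N) = atan2(+0.001256, +0.002327) = 28.4° ≈ 028°.

028°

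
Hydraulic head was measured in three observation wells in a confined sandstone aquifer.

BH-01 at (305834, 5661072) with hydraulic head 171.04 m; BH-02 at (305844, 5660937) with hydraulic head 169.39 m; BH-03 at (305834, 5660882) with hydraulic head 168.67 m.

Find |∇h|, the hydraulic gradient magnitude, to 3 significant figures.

With h = a·x + b·y + c and BH-01 as origin, the differences give:
  10·a + (-135)·b = -1.65
  0·a + (-190)·b = -2.37
Eliminate b (×(-190) and ×(-135), subtract): -1900·a = -6.450 → a = ∂h/∂x = +0.003395
Back-substitute: b = ∂h/∂y = +0.01247.
|∇h| = √(0.003395² + 0.01247²) = 0.01292

0.0129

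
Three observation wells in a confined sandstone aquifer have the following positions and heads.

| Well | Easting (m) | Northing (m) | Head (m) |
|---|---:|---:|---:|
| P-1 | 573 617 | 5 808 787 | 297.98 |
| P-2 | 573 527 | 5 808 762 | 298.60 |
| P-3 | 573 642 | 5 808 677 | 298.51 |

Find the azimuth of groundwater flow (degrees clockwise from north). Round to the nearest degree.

041°

With h = a·x + b·y + c and P-1 as origin, the differences give:
  (-90)·a + (-25)·b = +0.62
  25·a + (-110)·b = +0.53
Eliminate b (×(-110) and ×(-25), subtract): 10525·a = -54.950 → a = ∂h/∂x = -0.005221
Back-substitute: b = ∂h/∂y = -0.006005.
Flow direction (−∇h) has components (+0.005221 E, +0.006005 N).
Azimuth = atan2(E, N) = atan2(+0.005221, +0.006005) = 41.0° ≈ 041°.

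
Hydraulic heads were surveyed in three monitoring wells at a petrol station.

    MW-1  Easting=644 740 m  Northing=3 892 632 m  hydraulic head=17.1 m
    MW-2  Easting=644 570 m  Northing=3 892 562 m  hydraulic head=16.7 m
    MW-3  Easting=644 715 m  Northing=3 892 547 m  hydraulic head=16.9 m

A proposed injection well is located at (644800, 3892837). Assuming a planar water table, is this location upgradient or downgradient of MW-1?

With h = a·x + b·y + c and MW-1 as origin, the differences give:
  (-170)·a + (-70)·b = -0.4
  (-25)·a + (-85)·b = -0.2
Eliminate b (×(-85) and ×(-70), subtract): 12700·a = 20.00 → a = ∂h/∂x = +0.001575
Back-substitute: b = ∂h/∂y = +0.001890.
Head at (644800, 3892837) = 17.1 + (+0.001575)·(60) + (+0.001890)·(205) = 17.58 m.
That is higher than the 17.1 m at MW-1, so the point is upgradient.

upgradient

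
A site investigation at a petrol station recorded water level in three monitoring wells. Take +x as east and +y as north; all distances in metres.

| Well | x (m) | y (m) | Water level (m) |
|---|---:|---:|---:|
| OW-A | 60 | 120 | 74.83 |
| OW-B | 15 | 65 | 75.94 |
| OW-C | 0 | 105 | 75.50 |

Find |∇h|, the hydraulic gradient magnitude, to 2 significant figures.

Differences from OW-A: to OW-B (Δx, Δy, Δh) = (-45, -55, +1.11); to OW-C = (-60, -15, +0.67).
Determinant of the coordinate differences = (-45)·(-15) − (-60)·(-55) = -2625.
∂h/∂x = [(+1.11)·(-15) − (+0.67)·(-55)] / -2625 = -0.007695
∂h/∂y = [(-45)·(+0.67) − (-60)·(+1.11)] / -2625 = -0.01389
|∇h| = √(-0.007695² + -0.01389²) = 0.01588

0.016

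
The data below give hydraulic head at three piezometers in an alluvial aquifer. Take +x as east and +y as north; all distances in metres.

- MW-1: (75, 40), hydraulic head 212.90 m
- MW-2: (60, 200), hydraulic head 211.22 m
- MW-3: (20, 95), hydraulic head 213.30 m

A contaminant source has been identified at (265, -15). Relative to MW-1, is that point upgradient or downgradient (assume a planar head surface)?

downgradient

With h = a·x + b·y + c and MW-1 as origin, the differences give:
  (-15)·a + 160·b = -1.68
  (-55)·a + 55·b = +0.40
Eliminate b (×55 and ×160, subtract): 7975·a = -156.400 → a = ∂h/∂x = -0.01961
Back-substitute: b = ∂h/∂y = -0.01234.
Head at (265, -15) = 212.90 + (-0.01961)·(190) + (-0.01234)·(-55) = 209.85 m.
That is lower than the 212.90 m at MW-1, so the point is downgradient.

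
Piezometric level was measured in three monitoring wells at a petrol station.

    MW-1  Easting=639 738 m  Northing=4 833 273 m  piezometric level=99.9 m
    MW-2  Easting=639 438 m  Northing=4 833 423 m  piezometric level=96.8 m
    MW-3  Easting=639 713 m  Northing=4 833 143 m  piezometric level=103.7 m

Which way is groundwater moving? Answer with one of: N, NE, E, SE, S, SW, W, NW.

With h = a·x + b·y + c and MW-1 as origin, the differences give:
  (-300)·a + 150·b = -3.1
  (-25)·a + (-130)·b = +3.8
Eliminate b (×(-130) and ×150, subtract): 42750·a = -167.00 → a = ∂h/∂x = -0.003906
Back-substitute: b = ∂h/∂y = -0.02848.
Flow = −∇h = (+0.003906 east, +0.02848 north), which points north.

N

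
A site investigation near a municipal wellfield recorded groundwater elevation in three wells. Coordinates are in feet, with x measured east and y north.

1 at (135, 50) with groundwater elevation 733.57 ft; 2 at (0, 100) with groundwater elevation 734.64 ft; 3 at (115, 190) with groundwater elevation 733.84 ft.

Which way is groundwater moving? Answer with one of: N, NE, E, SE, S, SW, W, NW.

E

With h = a·x + b·y + c and 1 as origin, the differences give:
  (-135)·a + 50·b = +1.07
  (-20)·a + 140·b = +0.27
Eliminate b (×140 and ×50, subtract): -17900·a = 136.300 → a = ∂h/∂x = -0.007615
Back-substitute: b = ∂h/∂y = +0.0008408.
Flow = −∇h = (+0.007615 east, -0.0008408 north), which points east.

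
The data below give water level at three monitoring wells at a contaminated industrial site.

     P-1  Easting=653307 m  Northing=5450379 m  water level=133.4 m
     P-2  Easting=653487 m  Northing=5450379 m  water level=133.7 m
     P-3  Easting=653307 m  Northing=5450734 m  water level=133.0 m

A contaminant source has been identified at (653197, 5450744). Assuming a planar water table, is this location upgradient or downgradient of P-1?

downgradient

∂h/∂x = (133.7 − 133.4) / (653487 − 653307) = +0.001667
∂h/∂y = (133.0 − 133.4) / (5450734 − 5450379) = -0.001127
Head at (653197, 5450744) = 133.4 + (+0.001667)·(-110) + (-0.001127)·(365) = 132.81 m.
That is lower than the 133.4 m at P-1, so the point is downgradient.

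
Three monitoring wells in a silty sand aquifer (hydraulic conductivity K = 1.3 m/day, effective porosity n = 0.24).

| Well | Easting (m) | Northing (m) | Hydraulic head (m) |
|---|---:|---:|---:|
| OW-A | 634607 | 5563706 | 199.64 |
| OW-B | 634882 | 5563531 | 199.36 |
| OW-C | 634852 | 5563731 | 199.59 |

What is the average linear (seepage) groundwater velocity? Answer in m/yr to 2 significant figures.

2.3 m/yr

Differences from OW-A: to OW-B (Δx, Δy, Δh) = (275, -175, -0.28); to OW-C = (245, 25, -0.05).
Solve a·Δx + b·Δy = Δh: det = 275·25 − 245·(-175) = 49750.
∂h/∂x = [(-0.28)·25 − (-0.05)·(-175)] / 49750 = -0.0003166
∂h/∂y = [275·(-0.05) − 245·(-0.28)] / 49750 = +0.001103
|∇h| = √(-0.0003166² + 0.001103²) = 0.001148
Seepage velocity v = K·i/n = 1.3 × 0.001148 / 0.24 = 0.006218 m/day = 2.271 m/yr.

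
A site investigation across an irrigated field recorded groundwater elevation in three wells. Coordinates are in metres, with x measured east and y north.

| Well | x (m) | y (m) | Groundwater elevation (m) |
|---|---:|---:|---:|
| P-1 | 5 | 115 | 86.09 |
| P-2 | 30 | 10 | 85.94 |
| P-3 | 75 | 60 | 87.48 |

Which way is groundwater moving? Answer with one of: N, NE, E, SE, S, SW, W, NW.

W

With h = a·x + b·y + c and P-1 as origin, the differences give:
  25·a + (-105)·b = -0.15
  70·a + (-55)·b = +1.39
Eliminate b (×(-55) and ×(-105), subtract): 5975·a = 154.200 → a = ∂h/∂x = +0.02581
Back-substitute: b = ∂h/∂y = +0.007573.
Flow = −∇h = (-0.02581 east, -0.007573 north), which points west.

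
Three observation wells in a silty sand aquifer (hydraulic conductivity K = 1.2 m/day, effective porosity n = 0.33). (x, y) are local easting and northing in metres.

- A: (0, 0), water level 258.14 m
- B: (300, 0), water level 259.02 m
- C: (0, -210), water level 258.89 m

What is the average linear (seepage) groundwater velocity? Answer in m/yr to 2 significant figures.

∂h/∂x = (259.02 − 258.14) / (300 − 0) = +0.002933
∂h/∂y = (258.89 − 258.14) / (-210 − 0) = -0.003571
|∇h| = √(0.002933² + -0.003571²) = 0.004621
Seepage velocity v = K·i/n = 1.2 × 0.004621 / 0.33 = 0.0168 m/day = 6.136 m/yr.

6.1 m/yr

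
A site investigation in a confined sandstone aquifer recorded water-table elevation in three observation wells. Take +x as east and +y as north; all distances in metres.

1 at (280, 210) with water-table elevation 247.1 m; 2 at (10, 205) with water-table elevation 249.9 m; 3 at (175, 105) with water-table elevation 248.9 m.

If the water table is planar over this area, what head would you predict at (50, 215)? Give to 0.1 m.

249.4 m

Three-point gradient (reference 1): Δ to 2 = (-270, -5, +2.8), Δ to 3 = (-105, -105, +1.8).
∂h/∂x = -0.01024, ∂h/∂y = -0.006900 (det = 27825).
h(50, 215) = 247.1 + (-0.01024)·(-230) + (-0.006900)·(5) = 247.1 +2.356 -0.035 = 249.421 m.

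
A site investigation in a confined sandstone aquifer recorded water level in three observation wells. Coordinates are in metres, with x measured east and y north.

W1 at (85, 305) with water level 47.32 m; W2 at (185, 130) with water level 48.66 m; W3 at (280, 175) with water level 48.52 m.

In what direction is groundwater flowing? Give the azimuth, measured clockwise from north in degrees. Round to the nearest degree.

With h = a·x + b·y + c and W1 as origin, the differences give:
  100·a + (-175)·b = +1.34
  195·a + (-130)·b = +1.20
Eliminate b (×(-130) and ×(-175), subtract): 21125·a = 35.800 → a = ∂h/∂x = +0.001695
Back-substitute: b = ∂h/∂y = -0.006689.
Flow direction (−∇h) has components (-0.001695 E, +0.006689 N).
Azimuth = atan2(E, N) = atan2(-0.001695, +0.006689) = 345.8° ≈ 346°.

346°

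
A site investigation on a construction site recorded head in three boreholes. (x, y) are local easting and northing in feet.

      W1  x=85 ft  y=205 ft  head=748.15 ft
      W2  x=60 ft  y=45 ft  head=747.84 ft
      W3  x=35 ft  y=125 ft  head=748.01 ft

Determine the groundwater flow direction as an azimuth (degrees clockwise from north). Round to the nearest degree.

With h = a·x + b·y + c and W1 as origin, the differences give:
  (-25)·a + (-160)·b = -0.31
  (-50)·a + (-80)·b = -0.14
Eliminate b (×(-80) and ×(-160), subtract): -6000·a = 2.400 → a = ∂h/∂x = -0.0004000
Back-substitute: b = ∂h/∂y = +0.002000.
Flow direction (−∇h) has components (+0.0004000 E, -0.002000 N).
Azimuth = atan2(E, N) = atan2(+0.0004000, -0.002000) = 168.7° ≈ 169°.

169°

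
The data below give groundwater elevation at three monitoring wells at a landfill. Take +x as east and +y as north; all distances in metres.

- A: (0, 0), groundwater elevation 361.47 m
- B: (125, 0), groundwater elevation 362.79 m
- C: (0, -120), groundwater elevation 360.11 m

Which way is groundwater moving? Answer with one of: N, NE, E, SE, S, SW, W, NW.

SW

∂h/∂x = (362.79 − 361.47) / (125 − 0) = +0.01056
∂h/∂y = (360.11 − 361.47) / (-120 − 0) = +0.01133
Flow = −∇h = (-0.01056 east, -0.01133 north), which points southwest.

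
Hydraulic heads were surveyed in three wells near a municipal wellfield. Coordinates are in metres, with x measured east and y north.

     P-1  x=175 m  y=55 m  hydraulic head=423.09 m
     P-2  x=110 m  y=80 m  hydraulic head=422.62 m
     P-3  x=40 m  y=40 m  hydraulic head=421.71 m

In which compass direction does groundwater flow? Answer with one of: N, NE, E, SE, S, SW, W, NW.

Taking P-1 as reference: P-2−P-1 = (-65, 25, -0.47); P-3−P-1 = (-135, -15, -1.38).
Determinant of the coordinate differences = (-65)·(-15) − (-135)·25 = 4350.
∂h/∂x = [(-0.47)·(-15) − (-1.38)·25] / 4350 = +0.009552
∂h/∂y = [(-65)·(-1.38) − (-135)·(-0.47)] / 4350 = +0.006034
Flow = −∇h = (-0.009552 east, -0.006034 north), which points southwest.

SW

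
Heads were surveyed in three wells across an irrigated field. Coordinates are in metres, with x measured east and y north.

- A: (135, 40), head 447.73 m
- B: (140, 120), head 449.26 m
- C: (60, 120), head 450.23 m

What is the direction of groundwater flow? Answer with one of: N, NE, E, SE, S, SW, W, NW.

SE

Differences from A: to B (Δx, Δy, Δh) = (5, 80, +1.53); to C = (-75, 80, +2.50).
Solve a·Δx + b·Δy = Δh: det = 5·80 − (-75)·80 = 6400.
∂h/∂x = [(+1.53)·80 − (+2.50)·80] / 6400 = -0.01213
∂h/∂y = [5·(+2.50) − (-75)·(+1.53)] / 6400 = +0.01988
Flow = −∇h = (+0.01213 east, -0.01988 north), which points southeast.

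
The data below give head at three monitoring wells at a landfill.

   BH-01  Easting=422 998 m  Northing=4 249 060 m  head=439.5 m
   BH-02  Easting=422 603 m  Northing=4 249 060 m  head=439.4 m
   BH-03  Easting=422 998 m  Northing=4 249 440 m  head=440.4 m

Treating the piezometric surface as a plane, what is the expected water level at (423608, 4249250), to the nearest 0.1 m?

∂h/∂x = (439.4 − 439.5) / (422603 − 422998) = +0.0002532
∂h/∂y = (440.4 − 439.5) / (4249440 − 4249060) = +0.002368
h(423608, 4249250) = 439.5 + (+0.0002532)·(610) + (+0.002368)·(190) = 439.5 +0.154 +0.450 = 440.104 m.

440.1 m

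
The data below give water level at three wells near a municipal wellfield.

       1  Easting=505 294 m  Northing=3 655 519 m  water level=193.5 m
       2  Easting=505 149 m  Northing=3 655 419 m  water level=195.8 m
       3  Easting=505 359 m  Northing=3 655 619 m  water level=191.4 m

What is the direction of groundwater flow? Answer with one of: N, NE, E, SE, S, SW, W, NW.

N

With h = a·x + b·y + c and 1 as origin, the differences give:
  (-145)·a + (-100)·b = +2.3
  65·a + 100·b = -2.1
Eliminate b (×100 and ×(-100), subtract): -8000·a = 20.00 → a = ∂h/∂x = -0.002500
Back-substitute: b = ∂h/∂y = -0.01937.
Flow = −∇h = (+0.002500 east, +0.01937 north), which points north.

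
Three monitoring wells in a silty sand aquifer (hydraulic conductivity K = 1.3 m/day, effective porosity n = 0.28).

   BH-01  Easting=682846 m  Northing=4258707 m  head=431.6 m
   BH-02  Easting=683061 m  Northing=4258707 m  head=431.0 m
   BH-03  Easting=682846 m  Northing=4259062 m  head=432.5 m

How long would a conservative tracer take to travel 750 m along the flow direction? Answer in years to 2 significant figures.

∂h/∂x = (431.0 − 431.6) / (683061 − 682846) = -0.002791
∂h/∂y = (432.5 − 431.6) / (4259062 − 4258707) = +0.002535
|∇h| = √(-0.002791² + 0.002535²) = 0.00377
Seepage velocity v = K·i/n = 1.3 × 0.00377 / 0.28 = 0.0175 m/day.
t = 750 / 0.0175 = 4.286e+04 days = 117 years.

120 years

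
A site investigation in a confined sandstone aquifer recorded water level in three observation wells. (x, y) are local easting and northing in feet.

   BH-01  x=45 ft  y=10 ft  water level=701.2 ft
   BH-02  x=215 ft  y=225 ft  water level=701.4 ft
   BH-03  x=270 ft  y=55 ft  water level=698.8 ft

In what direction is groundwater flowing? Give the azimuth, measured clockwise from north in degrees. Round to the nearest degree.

131°

Differences from BH-01: to BH-02 (Δx, Δy, Δh) = (170, 215, +0.2); to BH-03 = (225, 45, -2.4).
Solve a·Δx + b·Δy = Δh: det = 170·45 − 225·215 = -40725.
∂h/∂x = [(+0.2)·45 − (-2.4)·215] / -40725 = -0.01289
∂h/∂y = [170·(-2.4) − 225·(+0.2)] / -40725 = +0.01112
Flow direction (−∇h) has components (+0.01289 E, -0.01112 N).
Azimuth = atan2(E, N) = atan2(+0.01289, -0.01112) = 130.8° ≈ 131°.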